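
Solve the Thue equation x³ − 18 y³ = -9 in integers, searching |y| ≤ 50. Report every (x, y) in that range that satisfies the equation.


The equation is x³ - 18y³ = -9. For fixed y, x³ = 18·y³ − 9, so a solution requires the RHS to be a perfect cube.
Strategy: iterate y from -50 to 50, compute RHS = 18·y³ − 9, and check whether it is a (positive or negative) perfect cube.
Check small values of y:
  y = 0: RHS = -9 is not a perfect cube.
  y = 1: RHS = 9 is not a perfect cube.
  y = -1: RHS = -27 = (-3)³ ⇒ x = -3 works.
  y = 2: RHS = 135 is not a perfect cube.
  y = -2: RHS = -153 is not a perfect cube.
  y = 3: RHS = 477 is not a perfect cube.
  y = -3: RHS = -495 is not a perfect cube.
Continuing the search up to |y| = 50 finds no further solutions beyond those listed.
Collected solutions: (-3, -1).

Solutions (with |y| ≤ 50): (-3, -1).


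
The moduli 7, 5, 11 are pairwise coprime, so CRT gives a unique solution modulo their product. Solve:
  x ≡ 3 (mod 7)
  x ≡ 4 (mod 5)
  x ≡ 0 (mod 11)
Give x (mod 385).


Moduli 7, 5, 11 are pairwise coprime; by CRT there is a unique solution modulo M = 7 · 5 · 11 = 385.
Solve pairwise, accumulating the modulus:
  Start with x ≡ 3 (mod 7).
  Combine with x ≡ 4 (mod 5): since gcd(7, 5) = 1, we get a unique residue mod 35.
    Write x = 3 + 7·t and substitute into x ≡ 4 (mod 5): 7·t ≡ 4 − 3 = 1 (mod 5).
    Reduce coefficients mod 5: 2·t ≡ 1 (mod 5).
    The inverse of 2 mod 5 is 3 (since 2·3 = 6 = 1·5 + 1), so t ≡ 3·1 = 3 ≡ 3 (mod 5).
    Then x = 3 + 7·3 = 24, valid modulo lcm(7, 5) = 35: x ≡ 24 (mod 35).
  Combine with x ≡ 0 (mod 11): since gcd(35, 11) = 1, we get a unique residue mod 385.
    Write x = 24 + 35·t and substitute into x ≡ 0 (mod 11): 35·t ≡ 0 − 24 = -24 (mod 11).
    Reduce coefficients mod 11: 2·t ≡ 9 (mod 11).
    The inverse of 2 mod 11 is 6 (since 2·6 = 12 = 1·11 + 1), so t ≡ 6·9 = 54 ≡ 10 (mod 11).
    Then x = 24 + 35·10 = 374, valid modulo lcm(35, 11) = 385: x ≡ 374 (mod 385).
Verify: 374 mod 7 = 3 ✓, 374 mod 5 = 4 ✓, 374 mod 11 = 0 ✓.

x ≡ 374 (mod 385).


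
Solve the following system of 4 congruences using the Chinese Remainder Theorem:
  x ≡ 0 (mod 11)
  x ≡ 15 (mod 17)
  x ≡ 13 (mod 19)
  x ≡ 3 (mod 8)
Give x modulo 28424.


Product of moduli M = 11 · 17 · 19 · 8 = 28424.
Merge one congruence at a time:
  Start: x ≡ 0 (mod 11).
  Combine with x ≡ 15 (mod 17); new modulus lcm = 187.
    Write x = 0 + 11·t and substitute into x ≡ 15 (mod 17): 11·t ≡ 15 − 0 = 15 (mod 17).
    The inverse of 11 mod 17 is 14 (since 11·14 = 154 = 9·17 + 1), so t ≡ 14·15 = 210 ≡ 6 (mod 17).
    Then x = 0 + 11·6 = 66, valid modulo lcm(11, 17) = 187: x ≡ 66 (mod 187).
  Combine with x ≡ 13 (mod 19); new modulus lcm = 3553.
    Write x = 66 + 187·t and substitute into x ≡ 13 (mod 19): 187·t ≡ 13 − 66 = -53 (mod 19).
    Reduce coefficients mod 19: 16·t ≡ 4 (mod 19).
    The inverse of 16 mod 19 is 6 (since 16·6 = 96 = 5·19 + 1), so t ≡ 6·4 = 24 ≡ 5 (mod 19).
    Then x = 66 + 187·5 = 1001, valid modulo lcm(187, 19) = 3553: x ≡ 1001 (mod 3553).
  Combine with x ≡ 3 (mod 8); new modulus lcm = 28424.
    Write x = 1001 + 3553·t and substitute into x ≡ 3 (mod 8): 3553·t ≡ 3 − 1001 = -998 (mod 8).
    Reduce coefficients mod 8: 1·t ≡ 2 (mod 8).
    So t ≡ 2 (mod 8).
    Then x = 1001 + 3553·2 = 8107, valid modulo lcm(3553, 8) = 28424: x ≡ 8107 (mod 28424).
Verify against each original: 8107 mod 11 = 0, 8107 mod 17 = 15, 8107 mod 19 = 13, 8107 mod 8 = 3.

x ≡ 8107 (mod 28424).


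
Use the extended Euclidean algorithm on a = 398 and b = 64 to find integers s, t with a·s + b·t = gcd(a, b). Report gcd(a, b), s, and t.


Euclidean algorithm on (398, 64) — divide until remainder is 0:
  398 = 6 · 64 + 14
  64 = 4 · 14 + 8
  14 = 1 · 8 + 6
  8 = 1 · 6 + 2
  6 = 3 · 2 + 0
gcd(398, 64) = 2.
Track Bezout coefficients alongside the remainders: start with r₀ = 398 = a·1 + b·0 (s = 1, t = 0) and r₁ = 64 = a·0 + b·1 (s = 0, t = 1); each new remainder r_{k+1} = r_{k-1} − q_k·r_k inherits s_{k+1} = s_{k-1} − q_k·s_k, t_{k+1} = t_{k-1} − q_k·t_k, so r_k = a·s_k + b·t_k at every step:
  q = 6: r = 14, s = 1 − 6·0 = 1, t = 0 − 6·1 = -6  (check: 398·1 + 64·(-6) = 14)
  q = 4: r = 8, s = 0 − 4·1 = -4, t = 1 − 4·(-6) = 25  (check: 398·(-4) + 64·25 = 8)
  q = 1: r = 6, s = 1 − 1·(-4) = 5, t = -6 − 1·25 = -31  (check: 398·5 + 64·(-31) = 6)
  q = 1: r = 2, s = -4 − 1·5 = -9, t = 25 − 1·(-31) = 56  (check: 398·(-9) + 64·56 = 2)
The row with r = 2 (the gcd) gives the Bezout coefficients s = -9, t = 56.
Result: 398 · (-9) + 64 · (56) = 2.

gcd(398, 64) = 2; s = -9, t = 56 (check: 398·(-9) + 64·56 = 2).


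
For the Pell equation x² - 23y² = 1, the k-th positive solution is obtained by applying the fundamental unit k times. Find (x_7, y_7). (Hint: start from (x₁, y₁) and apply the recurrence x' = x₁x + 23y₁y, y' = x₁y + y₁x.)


Step 1: Find the fundamental solution (x₁, y₁) of x² - 23y² = 1.
  Expand √23 as a continued fraction. a₀ = ⌊√23⌋ = 4; iterate m_{k+1} = d_k·a_k − m_k, d_{k+1} = (23 − m_{k+1}²)/d_k, a_{k+1} = ⌊(a₀ + m_{k+1})/d_{k+1}⌋ (starting m₀ = 0, d₀ = 1), with convergents p_k = a_k·p_{k-1} + p_{k-2}, q_k = a_k·q_{k-1} + q_{k-2} (p₋₁ = 1, q₋₁ = 0):
  k = 0: a₀ = 4; p₀/q₀ = 4/1; p₀² − 23·q₀² = 16 − 23 = -7.
  k = 1: m = 4, d = 7, a = ⌊(4 + 4)/7⌋ = 1; p/q = (1·4 + 1)/(1·1 + 0) = 5/1; p² − 23·q² = 25 − 23 = 2.
  k = 2: m = 3, d = 2, a = ⌊(4 + 3)/2⌋ = 3; p/q = (3·5 + 4)/(3·1 + 1) = 19/4; p² − 23·q² = 361 − 368 = -7.
  k = 3: m = 3, d = 7, a = ⌊(4 + 3)/7⌋ = 1; p/q = (1·19 + 5)/(1·4 + 1) = 24/5; p² − 23·q² = 576 − 575 = 1.
  The first convergent with p² − 23·q² = 1 gives the fundamental solution (x₁, y₁) = (24, 5).
Step 2: Apply the recurrence (x_{n+1}, y_{n+1}) = (x₁x_n + 23y₁y_n, x₁y_n + y₁x_n) repeatedly.
  From (x_1, y_1) = (24, 5): x_2 = 24·24 + 23·5·5 = 1151; y_2 = 24·5 + 5·24 = 240.
  From (x_2, y_2) = (1151, 240): x_3 = 24·1151 + 23·5·240 = 55224; y_3 = 24·240 + 5·1151 = 11515.
  From (x_3, y_3) = (55224, 11515): x_4 = 24·55224 + 23·5·11515 = 2649601; y_4 = 24·11515 + 5·55224 = 552480.
  From (x_4, y_4) = (2649601, 552480): x_5 = 24·2649601 + 23·5·552480 = 127125624; y_5 = 24·552480 + 5·2649601 = 26507525.
  From (x_5, y_5) = (127125624, 26507525): x_6 = 24·127125624 + 23·5·26507525 = 6099380351; y_6 = 24·26507525 + 5·127125624 = 1271808720.
  From (x_6, y_6) = (6099380351, 1271808720): x_7 = 24·6099380351 + 23·5·1271808720 = 292643131224; y_7 = 24·1271808720 + 5·6099380351 = 61020311035.
Step 3: Verify x_7² - 23·y_7² = 85640002252587283738176 - 85640002252587283738175 = 1 (should be 1). ✓

(x_1, y_1) = (24, 5); (x_7, y_7) = (292643131224, 61020311035).


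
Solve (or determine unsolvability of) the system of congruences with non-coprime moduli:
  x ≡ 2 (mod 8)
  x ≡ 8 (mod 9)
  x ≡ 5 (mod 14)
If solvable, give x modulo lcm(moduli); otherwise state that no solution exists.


Moduli 8, 9, 14 are not pairwise coprime, so CRT works modulo lcm(m_i) when all pairwise compatibility conditions hold.
Pairwise compatibility: gcd(m_i, m_j) must divide a_i - a_j for every pair.
Merge one congruence at a time:
  Start: x ≡ 2 (mod 8).
  Combine with x ≡ 8 (mod 9): gcd(8, 9) = 1; 8 - 2 = 6, which IS divisible by 1, so compatible.
    Write x = 2 + 8·t and substitute into x ≡ 8 (mod 9): 8·t ≡ 8 − 2 = 6 (mod 9).
    The inverse of 8 mod 9 is 8 (since 8·8 = 64 = 7·9 + 1), so t ≡ 8·6 = 48 ≡ 3 (mod 9).
    Then x = 2 + 8·3 = 26, valid modulo lcm(8, 9) = 72: x ≡ 26 (mod 72).
  Combine with x ≡ 5 (mod 14): gcd(72, 14) = 2, and 5 - 26 = -21 is NOT divisible by 2.
    ⇒ system is inconsistent (no integer solution).

No solution (the system is inconsistent).


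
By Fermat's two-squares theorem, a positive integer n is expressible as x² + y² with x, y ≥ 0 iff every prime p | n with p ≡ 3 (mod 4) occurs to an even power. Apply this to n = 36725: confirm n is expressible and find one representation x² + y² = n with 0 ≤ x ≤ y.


Step 1: Factor n = 36725 = 5^2 · 13 · 113.
Step 2: Check the mod-4 condition on each prime factor: 5 ≡ 1 (mod 4), exponent 2; 13 ≡ 1 (mod 4), exponent 1; 113 ≡ 1 (mod 4), exponent 1.
All primes ≡ 3 (mod 4) appear to even exponent (or don't appear), so by the two-squares theorem n IS expressible as a sum of two squares.
Step 3: Build a representation. Group n = k² · m with k = 5 and m = 13 · 113 = 1469 (a product of primes ≡ 1 (mod 4)); a representation of m scales to one of n via (k·x)² + (k·y)² = k²(x² + y²). Each prime p ≡ 1 (mod 4) is itself a sum of two squares; find a² by testing p − a² for a perfect square:
  13: 13 − 1² = 12, 13 − 2² = 9 = 3² ⇒ 13 = 2² + 3².
  113: 113 − 1² = 112, 113 − 2² = 109, 113 − 3² = 104, 113 − 4² = 97, 113 − 5² = 88, 113 − 6² = 77, 113 − 7² = 64 = 8² ⇒ 113 = 7² + 8².
  Combine using the Brahmagupta–Fibonacci identity (a² + b²)(c² + d²) = (ac − bd)² + (ad + bc)² = (ac + bd)² + (ad − bc)²:
  13 · 113 = 1469: from (2² + 3²)(7² + 8²), take (2·7 − 3·8, 2·8 + 3·7) = (14 − 24, 16 + 21) = (-10, 37); dropping signs (only squares matter) gives (10, 37); check 10² + 37² = 100 + 1369 = 1469 ✓.
  Scale by k = 5: (5·10, 5·37) = (50, 185).
Step 4: Order so x ≤ y and verify: 50² + 185² = 2500 + 34225 = 36725 = n. ✓

n = 36725 = 50² + 185² (one valid representation with x ≤ y).


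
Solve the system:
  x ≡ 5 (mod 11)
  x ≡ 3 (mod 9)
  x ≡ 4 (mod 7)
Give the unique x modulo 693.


Moduli 11, 9, 7 are pairwise coprime; by CRT there is a unique solution modulo M = 11 · 9 · 7 = 693.
Solve pairwise, accumulating the modulus:
  Start with x ≡ 5 (mod 11).
  Combine with x ≡ 3 (mod 9): since gcd(11, 9) = 1, we get a unique residue mod 99.
    Write x = 5 + 11·t and substitute into x ≡ 3 (mod 9): 11·t ≡ 3 − 5 = -2 (mod 9).
    Reduce coefficients mod 9: 2·t ≡ 7 (mod 9).
    The inverse of 2 mod 9 is 5 (since 2·5 = 10 = 1·9 + 1), so t ≡ 5·7 = 35 ≡ 8 (mod 9).
    Then x = 5 + 11·8 = 93, valid modulo lcm(11, 9) = 99: x ≡ 93 (mod 99).
  Combine with x ≡ 4 (mod 7): since gcd(99, 7) = 1, we get a unique residue mod 693.
    Write x = 93 + 99·t and substitute into x ≡ 4 (mod 7): 99·t ≡ 4 − 93 = -89 (mod 7).
    Reduce coefficients mod 7: 1·t ≡ 2 (mod 7).
    So t ≡ 2 (mod 7).
    Then x = 93 + 99·2 = 291, valid modulo lcm(99, 7) = 693: x ≡ 291 (mod 693).
Verify: 291 mod 11 = 5 ✓, 291 mod 9 = 3 ✓, 291 mod 7 = 4 ✓.

x ≡ 291 (mod 693).


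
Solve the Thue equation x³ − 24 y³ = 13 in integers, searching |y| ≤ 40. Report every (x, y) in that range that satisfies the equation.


The equation is x³ - 24y³ = 13. For fixed y, x³ = 24·y³ + 13, so a solution requires the RHS to be a perfect cube.
Strategy: iterate y from -40 to 40, compute RHS = 24·y³ + 13, and check whether it is a (positive or negative) perfect cube.
Check small values of y:
  y = 0: RHS = 13 is not a perfect cube.
  y = 1: RHS = 37 is not a perfect cube.
  y = -1: RHS = -11 is not a perfect cube.
  y = 2: RHS = 205 is not a perfect cube.
  y = -2: RHS = -179 is not a perfect cube.
  y = 3: RHS = 661 is not a perfect cube.
  y = -3: RHS = -635 is not a perfect cube.
Continuing the search up to |y| = 40 finds no solutions either.
No (x, y) in the scanned range satisfies the equation.

No integer solutions with |y| ≤ 40.


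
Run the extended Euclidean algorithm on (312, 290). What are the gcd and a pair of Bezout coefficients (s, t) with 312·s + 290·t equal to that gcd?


Euclidean algorithm on (312, 290) — divide until remainder is 0:
  312 = 1 · 290 + 22
  290 = 13 · 22 + 4
  22 = 5 · 4 + 2
  4 = 2 · 2 + 0
gcd(312, 290) = 2.
Track Bezout coefficients alongside the remainders: start with r₀ = 312 = a·1 + b·0 (s = 1, t = 0) and r₁ = 290 = a·0 + b·1 (s = 0, t = 1); each new remainder r_{k+1} = r_{k-1} − q_k·r_k inherits s_{k+1} = s_{k-1} − q_k·s_k, t_{k+1} = t_{k-1} − q_k·t_k, so r_k = a·s_k + b·t_k at every step:
  q = 1: r = 22, s = 1 − 1·0 = 1, t = 0 − 1·1 = -1  (check: 312·1 + 290·(-1) = 22)
  q = 13: r = 4, s = 0 − 13·1 = -13, t = 1 − 13·(-1) = 14  (check: 312·(-13) + 290·14 = 4)
  q = 5: r = 2, s = 1 − 5·(-13) = 66, t = -1 − 5·14 = -71  (check: 312·66 + 290·(-71) = 2)
The row with r = 2 (the gcd) gives the Bezout coefficients s = 66, t = -71.
Result: 312 · (66) + 290 · (-71) = 2.

gcd(312, 290) = 2; s = 66, t = -71 (check: 312·66 + 290·(-71) = 2).


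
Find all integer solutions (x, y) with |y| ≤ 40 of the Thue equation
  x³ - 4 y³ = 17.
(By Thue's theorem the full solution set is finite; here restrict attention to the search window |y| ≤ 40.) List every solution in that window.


The equation is x³ - 4y³ = 17. For fixed y, x³ = 4·y³ + 17, so a solution requires the RHS to be a perfect cube.
Strategy: iterate y from -40 to 40, compute RHS = 4·y³ + 17, and check whether it is a (positive or negative) perfect cube.
Check small values of y:
  y = 0: RHS = 17 is not a perfect cube.
  y = 1: RHS = 21 is not a perfect cube.
  y = -1: RHS = 13 is not a perfect cube.
  y = 2: RHS = 49 is not a perfect cube.
  y = -2: RHS = -15 is not a perfect cube.
  y = 3: RHS = 125 = (5)³ ⇒ x = 5 works.
  y = -3: RHS = -91 is not a perfect cube.
Continuing the search up to |y| = 40 finds no further solutions beyond those listed.
Collected solutions: (5, 3).

Solutions (with |y| ≤ 40): (5, 3).


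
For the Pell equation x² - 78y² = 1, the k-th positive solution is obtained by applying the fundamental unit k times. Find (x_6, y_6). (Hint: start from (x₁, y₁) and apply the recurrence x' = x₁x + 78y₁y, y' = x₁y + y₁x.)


Step 1: Find the fundamental solution (x₁, y₁) of x² - 78y² = 1.
  Expand √78 as a continued fraction. a₀ = ⌊√78⌋ = 8; iterate m_{k+1} = d_k·a_k − m_k, d_{k+1} = (78 − m_{k+1}²)/d_k, a_{k+1} = ⌊(a₀ + m_{k+1})/d_{k+1}⌋ (starting m₀ = 0, d₀ = 1), with convergents p_k = a_k·p_{k-1} + p_{k-2}, q_k = a_k·q_{k-1} + q_{k-2} (p₋₁ = 1, q₋₁ = 0):
  k = 0: a₀ = 8; p₀/q₀ = 8/1; p₀² − 78·q₀² = 64 − 78 = -14.
  k = 1: m = 8, d = 14, a = ⌊(8 + 8)/14⌋ = 1; p/q = (1·8 + 1)/(1·1 + 0) = 9/1; p² − 78·q² = 81 − 78 = 3.
  k = 2: m = 6, d = 3, a = ⌊(8 + 6)/3⌋ = 4; p/q = (4·9 + 8)/(4·1 + 1) = 44/5; p² − 78·q² = 1936 − 1950 = -14.
  k = 3: m = 6, d = 14, a = ⌊(8 + 6)/14⌋ = 1; p/q = (1·44 + 9)/(1·5 + 1) = 53/6; p² − 78·q² = 2809 − 2808 = 1.
  The first convergent with p² − 78·q² = 1 gives the fundamental solution (x₁, y₁) = (53, 6).
Step 2: Apply the recurrence (x_{n+1}, y_{n+1}) = (x₁x_n + 78y₁y_n, x₁y_n + y₁x_n) repeatedly.
  From (x_1, y_1) = (53, 6): x_2 = 53·53 + 78·6·6 = 5617; y_2 = 53·6 + 6·53 = 636.
  From (x_2, y_2) = (5617, 636): x_3 = 53·5617 + 78·6·636 = 595349; y_3 = 53·636 + 6·5617 = 67410.
  From (x_3, y_3) = (595349, 67410): x_4 = 53·595349 + 78·6·67410 = 63101377; y_4 = 53·67410 + 6·595349 = 7144824.
  From (x_4, y_4) = (63101377, 7144824): x_5 = 53·63101377 + 78·6·7144824 = 6688150613; y_5 = 53·7144824 + 6·63101377 = 757283934.
  From (x_5, y_5) = (6688150613, 757283934): x_6 = 53·6688150613 + 78·6·757283934 = 708880863601; y_6 = 53·757283934 + 6·6688150613 = 80264952180.
Step 3: Verify x_6² - 78·y_6² = 502512078779699566687201 - 502512078779699566687200 = 1 (should be 1). ✓

(x_1, y_1) = (53, 6); (x_6, y_6) = (708880863601, 80264952180).


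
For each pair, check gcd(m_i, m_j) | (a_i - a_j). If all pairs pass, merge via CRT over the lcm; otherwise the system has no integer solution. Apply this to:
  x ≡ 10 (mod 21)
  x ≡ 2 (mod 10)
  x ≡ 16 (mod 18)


Moduli 21, 10, 18 are not pairwise coprime, so CRT works modulo lcm(m_i) when all pairwise compatibility conditions hold.
Pairwise compatibility: gcd(m_i, m_j) must divide a_i - a_j for every pair.
Merge one congruence at a time:
  Start: x ≡ 10 (mod 21).
  Combine with x ≡ 2 (mod 10): gcd(21, 10) = 1; 2 - 10 = -8, which IS divisible by 1, so compatible.
    Write x = 10 + 21·t and substitute into x ≡ 2 (mod 10): 21·t ≡ 2 − 10 = -8 (mod 10).
    Reduce coefficients mod 10: 1·t ≡ 2 (mod 10).
    So t ≡ 2 (mod 10).
    Then x = 10 + 21·2 = 52, valid modulo lcm(21, 10) = 210: x ≡ 52 (mod 210).
  Combine with x ≡ 16 (mod 18): gcd(210, 18) = 6; 16 - 52 = -36, which IS divisible by 6, so compatible.
    Write x = 52 + 210·t and substitute into x ≡ 16 (mod 18): 210·t ≡ 16 − 52 = -36 (mod 18).
    Divide the congruence (and modulus) by g = 6: 35·t ≡ -6 (mod 3).
    Reduce coefficients mod 3: 2·t ≡ 0 (mod 3).
    The inverse of 2 mod 3 is 2 (since 2·2 = 4 = 1·3 + 1), so t ≡ 2·0 = 0 ≡ 0 (mod 3).
    Then x = 52 + 210·0 = 52, valid modulo lcm(210, 18) = 630: x ≡ 52 (mod 630).
Verify: 52 mod 21 = 10, 52 mod 10 = 2, 52 mod 18 = 16.

x ≡ 52 (mod 630).


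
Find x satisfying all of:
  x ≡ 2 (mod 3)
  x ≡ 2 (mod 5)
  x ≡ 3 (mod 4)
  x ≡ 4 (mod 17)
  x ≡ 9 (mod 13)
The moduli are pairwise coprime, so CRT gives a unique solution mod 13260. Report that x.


Product of moduli M = 3 · 5 · 4 · 17 · 13 = 13260.
Merge one congruence at a time:
  Start: x ≡ 2 (mod 3).
  Combine with x ≡ 2 (mod 5); new modulus lcm = 15.
    Write x = 2 + 3·t and substitute into x ≡ 2 (mod 5): 3·t ≡ 2 − 2 = 0 (mod 5).
    The inverse of 3 mod 5 is 2 (since 3·2 = 6 = 1·5 + 1), so t ≡ 2·0 = 0 ≡ 0 (mod 5).
    Then x = 2 + 3·0 = 2, valid modulo lcm(3, 5) = 15: x ≡ 2 (mod 15).
  Combine with x ≡ 3 (mod 4); new modulus lcm = 60.
    Write x = 2 + 15·t and substitute into x ≡ 3 (mod 4): 15·t ≡ 3 − 2 = 1 (mod 4).
    Reduce coefficients mod 4: 3·t ≡ 1 (mod 4).
    The inverse of 3 mod 4 is 3 (since 3·3 = 9 = 2·4 + 1), so t ≡ 3·1 = 3 ≡ 3 (mod 4).
    Then x = 2 + 15·3 = 47, valid modulo lcm(15, 4) = 60: x ≡ 47 (mod 60).
  Combine with x ≡ 4 (mod 17); new modulus lcm = 1020.
    Write x = 47 + 60·t and substitute into x ≡ 4 (mod 17): 60·t ≡ 4 − 47 = -43 (mod 17).
    Reduce coefficients mod 17: 9·t ≡ 8 (mod 17).
    The inverse of 9 mod 17 is 2 (since 9·2 = 18 = 1·17 + 1), so t ≡ 2·8 = 16 ≡ 16 (mod 17).
    Then x = 47 + 60·16 = 1007, valid modulo lcm(60, 17) = 1020: x ≡ 1007 (mod 1020).
  Combine with x ≡ 9 (mod 13); new modulus lcm = 13260.
    Write x = 1007 + 1020·t and substitute into x ≡ 9 (mod 13): 1020·t ≡ 9 − 1007 = -998 (mod 13).
    Reduce coefficients mod 13: 6·t ≡ 3 (mod 13).
    The inverse of 6 mod 13 is 11 (since 6·11 = 66 = 5·13 + 1), so t ≡ 11·3 = 33 ≡ 7 (mod 13).
    Then x = 1007 + 1020·7 = 8147, valid modulo lcm(1020, 13) = 13260: x ≡ 8147 (mod 13260).
Verify against each original: 8147 mod 3 = 2, 8147 mod 5 = 2, 8147 mod 4 = 3, 8147 mod 17 = 4, 8147 mod 13 = 9.

x ≡ 8147 (mod 13260).


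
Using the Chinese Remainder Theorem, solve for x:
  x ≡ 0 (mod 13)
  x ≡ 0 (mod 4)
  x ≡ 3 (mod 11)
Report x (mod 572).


Moduli 13, 4, 11 are pairwise coprime; by CRT there is a unique solution modulo M = 13 · 4 · 11 = 572.
Solve pairwise, accumulating the modulus:
  Start with x ≡ 0 (mod 13).
  Combine with x ≡ 0 (mod 4): since gcd(13, 4) = 1, we get a unique residue mod 52.
    Write x = 0 + 13·t and substitute into x ≡ 0 (mod 4): 13·t ≡ 0 − 0 = 0 (mod 4).
    Reduce coefficients mod 4: 1·t ≡ 0 (mod 4).
    So t ≡ 0 (mod 4).
    Then x = 0 + 13·0 = 0, valid modulo lcm(13, 4) = 52: x ≡ 0 (mod 52).
  Combine with x ≡ 3 (mod 11): since gcd(52, 11) = 1, we get a unique residue mod 572.
    Write x = 0 + 52·t and substitute into x ≡ 3 (mod 11): 52·t ≡ 3 − 0 = 3 (mod 11).
    Reduce coefficients mod 11: 8·t ≡ 3 (mod 11).
    The inverse of 8 mod 11 is 7 (since 8·7 = 56 = 5·11 + 1), so t ≡ 7·3 = 21 ≡ 10 (mod 11).
    Then x = 0 + 52·10 = 520, valid modulo lcm(52, 11) = 572: x ≡ 520 (mod 572).
Verify: 520 mod 13 = 0 ✓, 520 mod 4 = 0 ✓, 520 mod 11 = 3 ✓.

x ≡ 520 (mod 572).


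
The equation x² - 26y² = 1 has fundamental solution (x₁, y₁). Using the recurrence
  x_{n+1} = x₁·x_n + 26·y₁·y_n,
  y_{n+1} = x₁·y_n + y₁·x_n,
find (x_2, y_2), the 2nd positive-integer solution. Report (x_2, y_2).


Step 1: Find the fundamental solution (x₁, y₁) of x² - 26y² = 1.
  Expand √26 as a continued fraction. a₀ = ⌊√26⌋ = 5; iterate m_{k+1} = d_k·a_k − m_k, d_{k+1} = (26 − m_{k+1}²)/d_k, a_{k+1} = ⌊(a₀ + m_{k+1})/d_{k+1}⌋ (starting m₀ = 0, d₀ = 1), with convergents p_k = a_k·p_{k-1} + p_{k-2}, q_k = a_k·q_{k-1} + q_{k-2} (p₋₁ = 1, q₋₁ = 0):
  k = 0: a₀ = 5; p₀/q₀ = 5/1; p₀² − 26·q₀² = 25 − 26 = -1.
  k = 1: m = 5, d = 1, a = ⌊(5 + 5)/1⌋ = 10; p/q = (10·5 + 1)/(10·1 + 0) = 51/10; p² − 26·q² = 2601 − 2600 = 1.
  The first convergent with p² − 26·q² = 1 gives the fundamental solution (x₁, y₁) = (51, 10).
Step 2: Apply the recurrence (x_{n+1}, y_{n+1}) = (x₁x_n + 26y₁y_n, x₁y_n + y₁x_n) repeatedly.
  From (x_1, y_1) = (51, 10): x_2 = 51·51 + 26·10·10 = 5201; y_2 = 51·10 + 10·51 = 1020.
Step 3: Verify x_2² - 26·y_2² = 27050401 - 27050400 = 1 (should be 1). ✓

(x_1, y_1) = (51, 10); (x_2, y_2) = (5201, 1020).


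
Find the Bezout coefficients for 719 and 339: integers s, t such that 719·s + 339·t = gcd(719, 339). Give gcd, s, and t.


Euclidean algorithm on (719, 339) — divide until remainder is 0:
  719 = 2 · 339 + 41
  339 = 8 · 41 + 11
  41 = 3 · 11 + 8
  11 = 1 · 8 + 3
  8 = 2 · 3 + 2
  3 = 1 · 2 + 1
  2 = 2 · 1 + 0
gcd(719, 339) = 1.
Track Bezout coefficients alongside the remainders: start with r₀ = 719 = a·1 + b·0 (s = 1, t = 0) and r₁ = 339 = a·0 + b·1 (s = 0, t = 1); each new remainder r_{k+1} = r_{k-1} − q_k·r_k inherits s_{k+1} = s_{k-1} − q_k·s_k, t_{k+1} = t_{k-1} − q_k·t_k, so r_k = a·s_k + b·t_k at every step:
  q = 2: r = 41, s = 1 − 2·0 = 1, t = 0 − 2·1 = -2  (check: 719·1 + 339·(-2) = 41)
  q = 8: r = 11, s = 0 − 8·1 = -8, t = 1 − 8·(-2) = 17  (check: 719·(-8) + 339·17 = 11)
  q = 3: r = 8, s = 1 − 3·(-8) = 25, t = -2 − 3·17 = -53  (check: 719·25 + 339·(-53) = 8)
  q = 1: r = 3, s = -8 − 1·25 = -33, t = 17 − 1·(-53) = 70  (check: 719·(-33) + 339·70 = 3)
  q = 2: r = 2, s = 25 − 2·(-33) = 91, t = -53 − 2·70 = -193  (check: 719·91 + 339·(-193) = 2)
  q = 1: r = 1, s = -33 − 1·91 = -124, t = 70 − 1·(-193) = 263  (check: 719·(-124) + 339·263 = 1)
The row with r = 1 (the gcd) gives the Bezout coefficients s = -124, t = 263.
Result: 719 · (-124) + 339 · (263) = 1.

gcd(719, 339) = 1; s = -124, t = 263 (check: 719·(-124) + 339·263 = 1).


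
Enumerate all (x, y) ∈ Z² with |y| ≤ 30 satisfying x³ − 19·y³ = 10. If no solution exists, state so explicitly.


The equation is x³ - 19y³ = 10. For fixed y, x³ = 19·y³ + 10, so a solution requires the RHS to be a perfect cube.
Strategy: iterate y from -30 to 30, compute RHS = 19·y³ + 10, and check whether it is a (positive or negative) perfect cube.
Check small values of y:
  y = 0: RHS = 10 is not a perfect cube.
  y = 1: RHS = 29 is not a perfect cube.
  y = -1: RHS = -9 is not a perfect cube.
  y = 2: RHS = 162 is not a perfect cube.
  y = -2: RHS = -142 is not a perfect cube.
  y = 3: RHS = 523 is not a perfect cube.
  y = -3: RHS = -503 is not a perfect cube.
Continuing the search up to |y| = 30 finds no solutions either.
No (x, y) in the scanned range satisfies the equation.

No integer solutions with |y| ≤ 30.


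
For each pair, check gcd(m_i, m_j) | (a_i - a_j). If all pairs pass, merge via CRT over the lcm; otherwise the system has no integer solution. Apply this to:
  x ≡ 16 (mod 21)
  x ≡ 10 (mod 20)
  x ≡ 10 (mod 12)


Moduli 21, 20, 12 are not pairwise coprime, so CRT works modulo lcm(m_i) when all pairwise compatibility conditions hold.
Pairwise compatibility: gcd(m_i, m_j) must divide a_i - a_j for every pair.
Merge one congruence at a time:
  Start: x ≡ 16 (mod 21).
  Combine with x ≡ 10 (mod 20): gcd(21, 20) = 1; 10 - 16 = -6, which IS divisible by 1, so compatible.
    Write x = 16 + 21·t and substitute into x ≡ 10 (mod 20): 21·t ≡ 10 − 16 = -6 (mod 20).
    Reduce coefficients mod 20: 1·t ≡ 14 (mod 20).
    So t ≡ 14 (mod 20).
    Then x = 16 + 21·14 = 310, valid modulo lcm(21, 20) = 420: x ≡ 310 (mod 420).
  Combine with x ≡ 10 (mod 12): gcd(420, 12) = 12; 10 - 310 = -300, which IS divisible by 12, so compatible.
    Write x = 310 + 420·t and substitute into x ≡ 10 (mod 12): 420·t ≡ 10 − 310 = -300 (mod 12).
    Divide the congruence (and modulus) by g = 12: 35·t ≡ -25 (mod 1).
    Modulo 1 every t works; take t = 0.
    Then x = 310 + 420·0 = 310, valid modulo lcm(420, 12) = 420: x ≡ 310 (mod 420).
Verify: 310 mod 21 = 16, 310 mod 20 = 10, 310 mod 12 = 10.

x ≡ 310 (mod 420).


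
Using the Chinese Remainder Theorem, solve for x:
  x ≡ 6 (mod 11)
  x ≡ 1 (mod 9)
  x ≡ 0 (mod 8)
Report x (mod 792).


Moduli 11, 9, 8 are pairwise coprime; by CRT there is a unique solution modulo M = 11 · 9 · 8 = 792.
Solve pairwise, accumulating the modulus:
  Start with x ≡ 6 (mod 11).
  Combine with x ≡ 1 (mod 9): since gcd(11, 9) = 1, we get a unique residue mod 99.
    Write x = 6 + 11·t and substitute into x ≡ 1 (mod 9): 11·t ≡ 1 − 6 = -5 (mod 9).
    Reduce coefficients mod 9: 2·t ≡ 4 (mod 9).
    The inverse of 2 mod 9 is 5 (since 2·5 = 10 = 1·9 + 1), so t ≡ 5·4 = 20 ≡ 2 (mod 9).
    Then x = 6 + 11·2 = 28, valid modulo lcm(11, 9) = 99: x ≡ 28 (mod 99).
  Combine with x ≡ 0 (mod 8): since gcd(99, 8) = 1, we get a unique residue mod 792.
    Write x = 28 + 99·t and substitute into x ≡ 0 (mod 8): 99·t ≡ 0 − 28 = -28 (mod 8).
    Reduce coefficients mod 8: 3·t ≡ 4 (mod 8).
    The inverse of 3 mod 8 is 3 (since 3·3 = 9 = 1·8 + 1), so t ≡ 3·4 = 12 ≡ 4 (mod 8).
    Then x = 28 + 99·4 = 424, valid modulo lcm(99, 8) = 792: x ≡ 424 (mod 792).
Verify: 424 mod 11 = 6 ✓, 424 mod 9 = 1 ✓, 424 mod 8 = 0 ✓.

x ≡ 424 (mod 792).


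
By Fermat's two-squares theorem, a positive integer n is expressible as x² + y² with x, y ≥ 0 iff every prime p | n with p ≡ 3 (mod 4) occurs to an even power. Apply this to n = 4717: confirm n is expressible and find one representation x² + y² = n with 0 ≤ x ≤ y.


Step 1: Factor n = 4717 = 53 · 89.
Step 2: Check the mod-4 condition on each prime factor: 53 ≡ 1 (mod 4), exponent 1; 89 ≡ 1 (mod 4), exponent 1.
All primes ≡ 3 (mod 4) appear to even exponent (or don't appear), so by the two-squares theorem n IS expressible as a sum of two squares.
Step 3: Build a representation. Here n = 53 · 89 is a product of primes ≡ 1 (mod 4). Each prime p ≡ 1 (mod 4) is itself a sum of two squares; find a² by testing p − a² for a perfect square:
  53: 53 − 1² = 52, 53 − 2² = 49 = 7² ⇒ 53 = 2² + 7².
  89: 89 − 1² = 88, 89 − 2² = 85, 89 − 3² = 80, 89 − 4² = 73, 89 − 5² = 64 = 8² ⇒ 89 = 5² + 8².
  Combine using the Brahmagupta–Fibonacci identity (a² + b²)(c² + d²) = (ac − bd)² + (ad + bc)² = (ac + bd)² + (ad − bc)²:
  53 · 89 = 4717: from (2² + 7²)(5² + 8²), take (2·5 − 7·8, 2·8 + 7·5) = (10 − 56, 16 + 35) = (-46, 51); dropping signs (only squares matter) gives (46, 51); check 46² + 51² = 2116 + 2601 = 4717 ✓.
Step 4: Order so x ≤ y and verify: 46² + 51² = 2116 + 2601 = 4717 = n. ✓

n = 4717 = 46² + 51² (one valid representation with x ≤ y).


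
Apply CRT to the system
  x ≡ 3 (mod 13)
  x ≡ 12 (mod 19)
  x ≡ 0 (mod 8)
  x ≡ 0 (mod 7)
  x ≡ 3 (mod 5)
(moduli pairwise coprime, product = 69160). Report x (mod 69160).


Product of moduli M = 13 · 19 · 8 · 7 · 5 = 69160.
Merge one congruence at a time:
  Start: x ≡ 3 (mod 13).
  Combine with x ≡ 12 (mod 19); new modulus lcm = 247.
    Write x = 3 + 13·t and substitute into x ≡ 12 (mod 19): 13·t ≡ 12 − 3 = 9 (mod 19).
    The inverse of 13 mod 19 is 3 (since 13·3 = 39 = 2·19 + 1), so t ≡ 3·9 = 27 ≡ 8 (mod 19).
    Then x = 3 + 13·8 = 107, valid modulo lcm(13, 19) = 247: x ≡ 107 (mod 247).
  Combine with x ≡ 0 (mod 8); new modulus lcm = 1976.
    Write x = 107 + 247·t and substitute into x ≡ 0 (mod 8): 247·t ≡ 0 − 107 = -107 (mod 8).
    Reduce coefficients mod 8: 7·t ≡ 5 (mod 8).
    The inverse of 7 mod 8 is 7 (since 7·7 = 49 = 6·8 + 1), so t ≡ 7·5 = 35 ≡ 3 (mod 8).
    Then x = 107 + 247·3 = 848, valid modulo lcm(247, 8) = 1976: x ≡ 848 (mod 1976).
  Combine with x ≡ 0 (mod 7); new modulus lcm = 13832.
    Write x = 848 + 1976·t and substitute into x ≡ 0 (mod 7): 1976·t ≡ 0 − 848 = -848 (mod 7).
    Reduce coefficients mod 7: 2·t ≡ 6 (mod 7).
    The inverse of 2 mod 7 is 4 (since 2·4 = 8 = 1·7 + 1), so t ≡ 4·6 = 24 ≡ 3 (mod 7).
    Then x = 848 + 1976·3 = 6776, valid modulo lcm(1976, 7) = 13832: x ≡ 6776 (mod 13832).
  Combine with x ≡ 3 (mod 5); new modulus lcm = 69160.
    Write x = 6776 + 13832·t and substitute into x ≡ 3 (mod 5): 13832·t ≡ 3 − 6776 = -6773 (mod 5).
    Reduce coefficients mod 5: 2·t ≡ 2 (mod 5).
    The inverse of 2 mod 5 is 3 (since 2·3 = 6 = 1·5 + 1), so t ≡ 3·2 = 6 ≡ 1 (mod 5).
    Then x = 6776 + 13832·1 = 20608, valid modulo lcm(13832, 5) = 69160: x ≡ 20608 (mod 69160).
Verify against each original: 20608 mod 13 = 3, 20608 mod 19 = 12, 20608 mod 8 = 0, 20608 mod 7 = 0, 20608 mod 5 = 3.

x ≡ 20608 (mod 69160).


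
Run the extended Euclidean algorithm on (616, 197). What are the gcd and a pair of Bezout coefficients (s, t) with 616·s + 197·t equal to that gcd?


Euclidean algorithm on (616, 197) — divide until remainder is 0:
  616 = 3 · 197 + 25
  197 = 7 · 25 + 22
  25 = 1 · 22 + 3
  22 = 7 · 3 + 1
  3 = 3 · 1 + 0
gcd(616, 197) = 1.
Track Bezout coefficients alongside the remainders: start with r₀ = 616 = a·1 + b·0 (s = 1, t = 0) and r₁ = 197 = a·0 + b·1 (s = 0, t = 1); each new remainder r_{k+1} = r_{k-1} − q_k·r_k inherits s_{k+1} = s_{k-1} − q_k·s_k, t_{k+1} = t_{k-1} − q_k·t_k, so r_k = a·s_k + b·t_k at every step:
  q = 3: r = 25, s = 1 − 3·0 = 1, t = 0 − 3·1 = -3  (check: 616·1 + 197·(-3) = 25)
  q = 7: r = 22, s = 0 − 7·1 = -7, t = 1 − 7·(-3) = 22  (check: 616·(-7) + 197·22 = 22)
  q = 1: r = 3, s = 1 − 1·(-7) = 8, t = -3 − 1·22 = -25  (check: 616·8 + 197·(-25) = 3)
  q = 7: r = 1, s = -7 − 7·8 = -63, t = 22 − 7·(-25) = 197  (check: 616·(-63) + 197·197 = 1)
The row with r = 1 (the gcd) gives the Bezout coefficients s = -63, t = 197.
Result: 616 · (-63) + 197 · (197) = 1.

gcd(616, 197) = 1; s = -63, t = 197 (check: 616·(-63) + 197·197 = 1).


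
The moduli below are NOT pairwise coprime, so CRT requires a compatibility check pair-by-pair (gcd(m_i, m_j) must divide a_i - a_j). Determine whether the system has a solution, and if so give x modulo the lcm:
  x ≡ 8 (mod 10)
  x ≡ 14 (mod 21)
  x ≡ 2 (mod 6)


Moduli 10, 21, 6 are not pairwise coprime, so CRT works modulo lcm(m_i) when all pairwise compatibility conditions hold.
Pairwise compatibility: gcd(m_i, m_j) must divide a_i - a_j for every pair.
Merge one congruence at a time:
  Start: x ≡ 8 (mod 10).
  Combine with x ≡ 14 (mod 21): gcd(10, 21) = 1; 14 - 8 = 6, which IS divisible by 1, so compatible.
    Write x = 8 + 10·t and substitute into x ≡ 14 (mod 21): 10·t ≡ 14 − 8 = 6 (mod 21).
    The inverse of 10 mod 21 is 19 (since 10·19 = 190 = 9·21 + 1), so t ≡ 19·6 = 114 ≡ 9 (mod 21).
    Then x = 8 + 10·9 = 98, valid modulo lcm(10, 21) = 210: x ≡ 98 (mod 210).
  Combine with x ≡ 2 (mod 6): gcd(210, 6) = 6; 2 - 98 = -96, which IS divisible by 6, so compatible.
    Write x = 98 + 210·t and substitute into x ≡ 2 (mod 6): 210·t ≡ 2 − 98 = -96 (mod 6).
    Divide the congruence (and modulus) by g = 6: 35·t ≡ -16 (mod 1).
    Modulo 1 every t works; take t = 0.
    Then x = 98 + 210·0 = 98, valid modulo lcm(210, 6) = 210: x ≡ 98 (mod 210).
Verify: 98 mod 10 = 8, 98 mod 21 = 14, 98 mod 6 = 2.

x ≡ 98 (mod 210).


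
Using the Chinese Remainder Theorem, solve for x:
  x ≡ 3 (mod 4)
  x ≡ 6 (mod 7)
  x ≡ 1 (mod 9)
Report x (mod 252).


Moduli 4, 7, 9 are pairwise coprime; by CRT there is a unique solution modulo M = 4 · 7 · 9 = 252.
Solve pairwise, accumulating the modulus:
  Start with x ≡ 3 (mod 4).
  Combine with x ≡ 6 (mod 7): since gcd(4, 7) = 1, we get a unique residue mod 28.
    Write x = 3 + 4·t and substitute into x ≡ 6 (mod 7): 4·t ≡ 6 − 3 = 3 (mod 7).
    The inverse of 4 mod 7 is 2 (since 4·2 = 8 = 1·7 + 1), so t ≡ 2·3 = 6 ≡ 6 (mod 7).
    Then x = 3 + 4·6 = 27, valid modulo lcm(4, 7) = 28: x ≡ 27 (mod 28).
  Combine with x ≡ 1 (mod 9): since gcd(28, 9) = 1, we get a unique residue mod 252.
    Write x = 27 + 28·t and substitute into x ≡ 1 (mod 9): 28·t ≡ 1 − 27 = -26 (mod 9).
    Reduce coefficients mod 9: 1·t ≡ 1 (mod 9).
    So t ≡ 1 (mod 9).
    Then x = 27 + 28·1 = 55, valid modulo lcm(28, 9) = 252: x ≡ 55 (mod 252).
Verify: 55 mod 4 = 3 ✓, 55 mod 7 = 6 ✓, 55 mod 9 = 1 ✓.

x ≡ 55 (mod 252).


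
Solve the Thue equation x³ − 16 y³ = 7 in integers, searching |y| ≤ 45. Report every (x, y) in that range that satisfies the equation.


The equation is x³ - 16y³ = 7. For fixed y, x³ = 16·y³ + 7, so a solution requires the RHS to be a perfect cube.
Strategy: iterate y from -45 to 45, compute RHS = 16·y³ + 7, and check whether it is a (positive or negative) perfect cube.
Check small values of y:
  y = 0: RHS = 7 is not a perfect cube.
  y = 1: RHS = 23 is not a perfect cube.
  y = -1: RHS = -9 is not a perfect cube.
  y = 2: RHS = 135 is not a perfect cube.
  y = -2: RHS = -121 is not a perfect cube.
  y = 3: RHS = 439 is not a perfect cube.
  y = -3: RHS = -425 is not a perfect cube.
Continuing the search up to |y| = 45 finds no solutions either.
No (x, y) in the scanned range satisfies the equation.

No integer solutions with |y| ≤ 45.


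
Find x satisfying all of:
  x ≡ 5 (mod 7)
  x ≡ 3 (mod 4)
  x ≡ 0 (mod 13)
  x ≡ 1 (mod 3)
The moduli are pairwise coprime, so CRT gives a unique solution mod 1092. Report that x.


Product of moduli M = 7 · 4 · 13 · 3 = 1092.
Merge one congruence at a time:
  Start: x ≡ 5 (mod 7).
  Combine with x ≡ 3 (mod 4); new modulus lcm = 28.
    Write x = 5 + 7·t and substitute into x ≡ 3 (mod 4): 7·t ≡ 3 − 5 = -2 (mod 4).
    Reduce coefficients mod 4: 3·t ≡ 2 (mod 4).
    The inverse of 3 mod 4 is 3 (since 3·3 = 9 = 2·4 + 1), so t ≡ 3·2 = 6 ≡ 2 (mod 4).
    Then x = 5 + 7·2 = 19, valid modulo lcm(7, 4) = 28: x ≡ 19 (mod 28).
  Combine with x ≡ 0 (mod 13); new modulus lcm = 364.
    Write x = 19 + 28·t and substitute into x ≡ 0 (mod 13): 28·t ≡ 0 − 19 = -19 (mod 13).
    Reduce coefficients mod 13: 2·t ≡ 7 (mod 13).
    The inverse of 2 mod 13 is 7 (since 2·7 = 14 = 1·13 + 1), so t ≡ 7·7 = 49 ≡ 10 (mod 13).
    Then x = 19 + 28·10 = 299, valid modulo lcm(28, 13) = 364: x ≡ 299 (mod 364).
  Combine with x ≡ 1 (mod 3); new modulus lcm = 1092.
    Write x = 299 + 364·t and substitute into x ≡ 1 (mod 3): 364·t ≡ 1 − 299 = -298 (mod 3).
    Reduce coefficients mod 3: 1·t ≡ 2 (mod 3).
    So t ≡ 2 (mod 3).
    Then x = 299 + 364·2 = 1027, valid modulo lcm(364, 3) = 1092: x ≡ 1027 (mod 1092).
Verify against each original: 1027 mod 7 = 5, 1027 mod 4 = 3, 1027 mod 13 = 0, 1027 mod 3 = 1.

x ≡ 1027 (mod 1092).


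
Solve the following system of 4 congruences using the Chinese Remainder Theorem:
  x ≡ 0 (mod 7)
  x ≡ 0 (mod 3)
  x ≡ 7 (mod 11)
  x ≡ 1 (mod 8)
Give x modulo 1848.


Product of moduli M = 7 · 3 · 11 · 8 = 1848.
Merge one congruence at a time:
  Start: x ≡ 0 (mod 7).
  Combine with x ≡ 0 (mod 3); new modulus lcm = 21.
    Write x = 0 + 7·t and substitute into x ≡ 0 (mod 3): 7·t ≡ 0 − 0 = 0 (mod 3).
    Reduce coefficients mod 3: 1·t ≡ 0 (mod 3).
    So t ≡ 0 (mod 3).
    Then x = 0 + 7·0 = 0, valid modulo lcm(7, 3) = 21: x ≡ 0 (mod 21).
  Combine with x ≡ 7 (mod 11); new modulus lcm = 231.
    Write x = 0 + 21·t and substitute into x ≡ 7 (mod 11): 21·t ≡ 7 − 0 = 7 (mod 11).
    Reduce coefficients mod 11: 10·t ≡ 7 (mod 11).
    The inverse of 10 mod 11 is 10 (since 10·10 = 100 = 9·11 + 1), so t ≡ 10·7 = 70 ≡ 4 (mod 11).
    Then x = 0 + 21·4 = 84, valid modulo lcm(21, 11) = 231: x ≡ 84 (mod 231).
  Combine with x ≡ 1 (mod 8); new modulus lcm = 1848.
    Write x = 84 + 231·t and substitute into x ≡ 1 (mod 8): 231·t ≡ 1 − 84 = -83 (mod 8).
    Reduce coefficients mod 8: 7·t ≡ 5 (mod 8).
    The inverse of 7 mod 8 is 7 (since 7·7 = 49 = 6·8 + 1), so t ≡ 7·5 = 35 ≡ 3 (mod 8).
    Then x = 84 + 231·3 = 777, valid modulo lcm(231, 8) = 1848: x ≡ 777 (mod 1848).
Verify against each original: 777 mod 7 = 0, 777 mod 3 = 0, 777 mod 11 = 7, 777 mod 8 = 1.

x ≡ 777 (mod 1848).


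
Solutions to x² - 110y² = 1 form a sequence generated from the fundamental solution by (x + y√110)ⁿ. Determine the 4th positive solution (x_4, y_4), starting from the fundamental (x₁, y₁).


Step 1: Find the fundamental solution (x₁, y₁) of x² - 110y² = 1.
  Expand √110 as a continued fraction. a₀ = ⌊√110⌋ = 10; iterate m_{k+1} = d_k·a_k − m_k, d_{k+1} = (110 − m_{k+1}²)/d_k, a_{k+1} = ⌊(a₀ + m_{k+1})/d_{k+1}⌋ (starting m₀ = 0, d₀ = 1), with convergents p_k = a_k·p_{k-1} + p_{k-2}, q_k = a_k·q_{k-1} + q_{k-2} (p₋₁ = 1, q₋₁ = 0):
  k = 0: a₀ = 10; p₀/q₀ = 10/1; p₀² − 110·q₀² = 100 − 110 = -10.
  k = 1: m = 10, d = 10, a = ⌊(10 + 10)/10⌋ = 2; p/q = (2·10 + 1)/(2·1 + 0) = 21/2; p² − 110·q² = 441 − 440 = 1.
  The first convergent with p² − 110·q² = 1 gives the fundamental solution (x₁, y₁) = (21, 2).
Step 2: Apply the recurrence (x_{n+1}, y_{n+1}) = (x₁x_n + 110y₁y_n, x₁y_n + y₁x_n) repeatedly.
  From (x_1, y_1) = (21, 2): x_2 = 21·21 + 110·2·2 = 881; y_2 = 21·2 + 2·21 = 84.
  From (x_2, y_2) = (881, 84): x_3 = 21·881 + 110·2·84 = 36981; y_3 = 21·84 + 2·881 = 3526.
  From (x_3, y_3) = (36981, 3526): x_4 = 21·36981 + 110·2·3526 = 1552321; y_4 = 21·3526 + 2·36981 = 148008.
Step 3: Verify x_4² - 110·y_4² = 2409700487041 - 2409700487040 = 1 (should be 1). ✓

(x_1, y_1) = (21, 2); (x_4, y_4) = (1552321, 148008).


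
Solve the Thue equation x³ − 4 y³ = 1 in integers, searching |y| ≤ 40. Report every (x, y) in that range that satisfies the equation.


The equation is x³ - 4y³ = 1. For fixed y, x³ = 4·y³ + 1, so a solution requires the RHS to be a perfect cube.
Strategy: iterate y from -40 to 40, compute RHS = 4·y³ + 1, and check whether it is a (positive or negative) perfect cube.
Check small values of y:
  y = 0: RHS = 1 = (1)³ ⇒ x = 1 works.
  y = 1: RHS = 5 is not a perfect cube.
  y = -1: RHS = -3 is not a perfect cube.
  y = 2: RHS = 33 is not a perfect cube.
  y = -2: RHS = -31 is not a perfect cube.
  y = 3: RHS = 109 is not a perfect cube.
  y = -3: RHS = -107 is not a perfect cube.
Continuing the search up to |y| = 40 finds no further solutions beyond those listed.
Collected solutions: (1, 0).

Solutions (with |y| ≤ 40): (1, 0).


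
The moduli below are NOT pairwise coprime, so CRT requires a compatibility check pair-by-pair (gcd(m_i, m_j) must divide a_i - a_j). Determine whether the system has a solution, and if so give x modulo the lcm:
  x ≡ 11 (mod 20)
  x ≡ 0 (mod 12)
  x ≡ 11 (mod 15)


Moduli 20, 12, 15 are not pairwise coprime, so CRT works modulo lcm(m_i) when all pairwise compatibility conditions hold.
Pairwise compatibility: gcd(m_i, m_j) must divide a_i - a_j for every pair.
Merge one congruence at a time:
  Start: x ≡ 11 (mod 20).
  Combine with x ≡ 0 (mod 12): gcd(20, 12) = 4, and 0 - 11 = -11 is NOT divisible by 4.
    ⇒ system is inconsistent (no integer solution).

No solution (the system is inconsistent).


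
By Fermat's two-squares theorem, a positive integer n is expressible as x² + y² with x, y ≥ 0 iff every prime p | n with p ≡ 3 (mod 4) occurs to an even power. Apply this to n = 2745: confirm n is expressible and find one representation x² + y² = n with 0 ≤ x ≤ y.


Step 1: Factor n = 2745 = 3^2 · 5 · 61.
Step 2: Check the mod-4 condition on each prime factor: 3 ≡ 3 (mod 4), exponent 2 (must be even); 5 ≡ 1 (mod 4), exponent 1; 61 ≡ 1 (mod 4), exponent 1.
All primes ≡ 3 (mod 4) appear to even exponent (or don't appear), so by the two-squares theorem n IS expressible as a sum of two squares.
Step 3: Build a representation. Group n = k² · m with k = 3 and m = 5 · 61 = 305 (a product of primes ≡ 1 (mod 4)); a representation of m scales to one of n via (k·x)² + (k·y)² = k²(x² + y²). Each prime p ≡ 1 (mod 4) is itself a sum of two squares; find a² by testing p − a² for a perfect square:
  5: 5 − 1² = 4 = 2² ⇒ 5 = 1² + 2².
  61: 61 − 1² = 60, 61 − 2² = 57, 61 − 3² = 52, 61 − 4² = 45, 61 − 5² = 36 = 6² ⇒ 61 = 5² + 6².
  Combine using the Brahmagupta–Fibonacci identity (a² + b²)(c² + d²) = (ac − bd)² + (ad + bc)² = (ac + bd)² + (ad − bc)²:
  5 · 61 = 305: from (1² + 2²)(5² + 6²), take (1·5 − 2·6, 1·6 + 2·5) = (5 − 12, 6 + 10) = (-7, 16); dropping signs (only squares matter) gives (7, 16); check 7² + 16² = 49 + 256 = 305 ✓.
  Scale by k = 3: (3·7, 3·16) = (21, 48).
Step 4: Order so x ≤ y and verify: 21² + 48² = 441 + 2304 = 2745 = n. ✓

n = 2745 = 21² + 48² (one valid representation with x ≤ y).
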